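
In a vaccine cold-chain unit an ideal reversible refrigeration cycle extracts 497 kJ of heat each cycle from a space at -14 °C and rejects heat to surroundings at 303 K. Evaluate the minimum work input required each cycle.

W_in ≈ 84.1 kJ

T_C = -14 °C → -14 + 273.15 = 259.15 K.
The reversible coefficient of performance is COP_R = T_C/(T_H − T_C) = 259.15/43.85 = 5.9099.
W = Q_C/COP_R = 497/5.9099 = 84.1 kJ.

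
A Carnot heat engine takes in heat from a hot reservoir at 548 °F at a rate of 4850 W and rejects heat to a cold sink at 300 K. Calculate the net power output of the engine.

T_H = 548 °F → (548 − 32) × 5/9 = 286.67 °C = 559.82 K.
The Carnot efficiency is η = 1 − T_C/T_H = 1 − 300.00/559.82 = 0.4641.
W = η·Q_H = 0.4641 × 4850 = 2250 W.

Ẇ ≈ 2250 W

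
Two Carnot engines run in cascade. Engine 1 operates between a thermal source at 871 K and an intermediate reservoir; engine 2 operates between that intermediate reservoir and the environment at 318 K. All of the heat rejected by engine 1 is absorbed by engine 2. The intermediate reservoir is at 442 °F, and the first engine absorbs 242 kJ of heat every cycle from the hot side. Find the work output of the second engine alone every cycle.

T_m = 442 °F → (442 − 32) × 5/9 = 227.78 °C = 500.93 K.
Heat entering the second stage: Q_m = Q_H·(T_m/T_H) = 242 × 500.93/871.00 = 139 kJ.
Second-stage efficiency η₂ = 1 − T_C/T_m = 1 − 318.00/500.93 = 0.3652, so W₂ = η₂·Q_m = 50.8 kJ.

W₂ ≈ 50.8 kJ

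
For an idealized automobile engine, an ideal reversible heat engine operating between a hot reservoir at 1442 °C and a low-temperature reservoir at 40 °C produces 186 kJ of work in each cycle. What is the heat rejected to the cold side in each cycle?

Q_C ≈ 41.54 kJ

T_H = 1442 °C → 1442 + 273.15 = 1715.15 K.
T_C = 40 °C → 40 + 273.15 = 313.15 K.
η_rev = 1 − T_C/T_H = 1 − 313.15/1715.15 = 0.8174.
Since Q_C/Q_H = T_C/T_H and Q_H = W/η, Q_C = W·T_C/(T_H − T_C) = 186 × 313.15/1402.00 = 41.54 kJ.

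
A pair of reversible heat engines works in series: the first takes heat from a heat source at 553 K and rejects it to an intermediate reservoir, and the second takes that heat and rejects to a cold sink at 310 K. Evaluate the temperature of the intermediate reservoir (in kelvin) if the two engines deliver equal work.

For reversible stages Q_m = Q_H·(T_m/T_H). Setting W₁ = Q_H(1 − T_m/T_H) equal to W₂ = Q_m(1 − T_C/T_m) = Q_H·(T_m − T_C)/T_H gives T_H − T_m = T_m − T_C, so T_m = (T_H + T_C)/2 = (553.00 + 310.00)/2 = 432 K.

T_m ≈ 432 K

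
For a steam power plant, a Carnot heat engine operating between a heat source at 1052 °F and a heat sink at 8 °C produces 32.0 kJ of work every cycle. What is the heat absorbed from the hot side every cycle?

T_H = 1052 °F → (1052 − 32) × 5/9 = 566.67 °C = 839.82 K.
T_C = 8 °C → 8 + 273.15 = 281.15 K.
Since the cycle is reversible, η = 1 − T_C/T_H = 1 − 281.15/839.82 = 0.6652.
Q_H = W/η = 32.0/0.6652 = 48.1 kJ.

Q_H ≈ 48.1 kJ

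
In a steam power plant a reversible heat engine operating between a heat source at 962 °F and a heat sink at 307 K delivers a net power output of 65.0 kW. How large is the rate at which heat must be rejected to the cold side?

Q̇_C ≈ 41.3 kW

T_H = 962 °F → (962 − 32) × 5/9 = 516.67 °C = 789.82 K.
η_rev = 1 − T_C/T_H = 1 − 307.00/789.82 = 0.6113.
Since Q_C/Q_H = T_C/T_H and Q_H = W/η, Q_C = W·T_C/(T_H − T_C) = 65.0 × 307.00/482.82 = 41.3 kW.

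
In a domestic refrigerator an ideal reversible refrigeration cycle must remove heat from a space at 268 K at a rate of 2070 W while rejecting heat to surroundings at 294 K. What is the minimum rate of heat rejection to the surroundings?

For a reversible cycle Q_H/Q_C = T_H/T_C, so Q_H = Q_C·T_H/T_C = 2070 × 294.00/268.00 = 2271 W.

Q̇_H ≈ 2271 W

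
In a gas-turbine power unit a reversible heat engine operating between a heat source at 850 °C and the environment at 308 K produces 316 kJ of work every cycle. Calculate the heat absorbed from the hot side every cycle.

Q_H ≈ 435 kJ

T_H = 850 °C → 850 + 273.15 = 1123.15 K.
The Carnot efficiency is η = 1 − T_C/T_H = 1 − 308.00/1123.15 = 0.7258.
Q_H = W/η = 316/0.7258 = 435 kJ.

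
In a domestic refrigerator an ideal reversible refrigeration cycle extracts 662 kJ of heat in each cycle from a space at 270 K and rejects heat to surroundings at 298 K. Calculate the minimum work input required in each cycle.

For a reversible refrigerator, COP_R = T_C/(T_H − T_C) = 270.00/28.00 = 9.6429.
W = Q_C/COP_R = 662/9.6429 = 68.7 kJ.

W_in ≈ 68.7 kJ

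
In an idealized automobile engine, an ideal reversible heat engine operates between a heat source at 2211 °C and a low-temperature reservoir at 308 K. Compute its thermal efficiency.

η ≈ 0.8760

T_H = 2211 °C → 2211 + 273.15 = 2484.15 K.
Since the cycle is reversible, η = 1 − T_C/T_H = 1 − 308.00/2484.15 = 0.8760.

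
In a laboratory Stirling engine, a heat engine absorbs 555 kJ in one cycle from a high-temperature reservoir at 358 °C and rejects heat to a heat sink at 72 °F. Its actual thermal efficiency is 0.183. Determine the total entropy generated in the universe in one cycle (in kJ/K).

T_H = 358 °C → 358 + 273.15 = 631.15 K.
T_C = 72 °F → (72 − 32) × 5/9 = 22.22 °C = 295.37 K.
W = η·Q_H = 0.183 × 555 = 101.6 kJ, so Q_C = Q_H − W = 453.4 kJ.
The hot reservoir loses entropy Q_H/T_H = 555/631.15 = 0.8793 kJ/K; the cold reservoir gains Q_C/T_C = 453.4/295.37 = 1.535 kJ/K.
ΔS_univ = −Q_H/T_H + Q_C/T_C = 0.656 kJ/K (> 0, since η = 0.183 < η_Carnot = 0.532).

ΔS_univ ≈ 0.656 kJ/K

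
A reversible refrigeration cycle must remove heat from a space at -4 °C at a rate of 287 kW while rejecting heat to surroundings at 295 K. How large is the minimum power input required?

T_C = -4 °C → -4 + 273.15 = 269.15 K.
The reversible coefficient of performance is COP_R = T_C/(T_H − T_C) = 269.15/25.85 = 10.4120.
W = Q_C/COP_R = 287/10.4120 = 27.6 kW.

Ẇ_in ≈ 27.6 kW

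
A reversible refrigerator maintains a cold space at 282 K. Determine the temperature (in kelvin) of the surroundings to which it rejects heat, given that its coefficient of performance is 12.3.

COP_R = T_C/(T_H − T_C) ⇒ T_H = T_C·(1 + 1/COP_R) = 282.00 × (1 + 1/12.3) = 304.9 K.

T_H ≈ 304.9 K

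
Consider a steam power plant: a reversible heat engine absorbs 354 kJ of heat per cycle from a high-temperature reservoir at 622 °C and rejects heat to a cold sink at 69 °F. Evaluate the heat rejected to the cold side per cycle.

Q_C ≈ 116.2 kJ

T_H = 622 °C → 622 + 273.15 = 895.15 K.
T_C = 69 °F → (69 − 32) × 5/9 = 20.56 °C = 293.71 K.
Since the cycle is reversible, η = 1 − T_C/T_H = 1 − 293.71/895.15 = 0.6719.
For a reversible cycle Q_C/Q_H = T_C/T_H, so Q_C = 354 × 293.71/895.15 = 116.2 kJ.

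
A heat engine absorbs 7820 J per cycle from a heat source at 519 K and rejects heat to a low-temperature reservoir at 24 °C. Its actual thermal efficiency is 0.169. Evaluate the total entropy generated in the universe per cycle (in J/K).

T_C = 24 °C → 24 + 273.15 = 297.15 K.
W = η·Q_H = 0.169 × 7820 = 1322 J, so Q_C = Q_H − W = 6498 J.
The hot reservoir loses entropy Q_H/T_H = 7820/519.00 = 15.07 J/K; the cold reservoir gains Q_C/T_C = 6498/297.15 = 21.87 J/K.
ΔS_univ = −Q_H/T_H + Q_C/T_C = 6.80 J/K (> 0, since η = 0.169 < η_Carnot = 0.427).

ΔS_univ ≈ 6.80 J/K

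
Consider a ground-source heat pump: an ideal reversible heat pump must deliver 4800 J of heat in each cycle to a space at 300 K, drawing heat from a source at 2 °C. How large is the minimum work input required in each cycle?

W_in ≈ 398 J

T_C = 2 °C → 2 + 273.15 = 275.15 K.
COP_HP = T_H/(T_H − T_C) = 300.00/24.85 = 12.0724.
W = Q_H/COP_HP = 4800/12.0724 = 398 J.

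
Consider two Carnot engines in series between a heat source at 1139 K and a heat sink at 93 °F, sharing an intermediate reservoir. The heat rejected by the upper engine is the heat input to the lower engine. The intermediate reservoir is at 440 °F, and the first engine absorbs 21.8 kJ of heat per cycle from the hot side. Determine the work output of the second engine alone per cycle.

W₂ ≈ 3.690 kJ

T_C = 93 °F → (93 − 32) × 5/9 = 33.89 °C = 307.04 K.
T_m = 440 °F → (440 − 32) × 5/9 = 226.67 °C = 499.82 K.
Heat entering the second stage: Q_m = Q_H·(T_m/T_H) = 21.8 × 499.82/1139.00 = 9.566 kJ.
Second-stage efficiency η₂ = 1 − T_C/T_m = 1 − 307.04/499.82 = 0.3857, so W₂ = η₂·Q_m = 3.690 kJ.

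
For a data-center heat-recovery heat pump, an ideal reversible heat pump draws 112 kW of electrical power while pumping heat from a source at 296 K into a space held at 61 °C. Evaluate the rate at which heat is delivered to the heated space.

T_H = 61 °C → 61 + 273.15 = 334.15 K.
Reversible heating COP: COP_HP = T_H/(T_H − T_C) = 334.15/38.15 = 8.7588.
Q_H = COP_HP · W = 8.7588 × 112 = 981 kW.

Q̇_H ≈ 981 kW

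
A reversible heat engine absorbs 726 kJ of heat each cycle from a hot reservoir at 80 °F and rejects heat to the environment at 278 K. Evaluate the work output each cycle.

W ≈ 52.8 kJ

T_H = 80 °F → (80 − 32) × 5/9 = 26.67 °C = 299.82 K.
The Carnot efficiency is η = 1 − T_C/T_H = 1 − 278.00/299.82 = 0.0728.
W = η·Q_H = 0.0728 × 726 = 52.8 kJ.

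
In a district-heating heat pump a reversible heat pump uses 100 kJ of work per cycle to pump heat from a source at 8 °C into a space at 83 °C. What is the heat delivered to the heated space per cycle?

Q_H ≈ 475 kJ

T_H = 83 °C → 83 + 273.15 = 356.15 K.
T_C = 8 °C → 8 + 273.15 = 281.15 K.
COP_HP = T_H/(T_H − T_C) = 356.15/75.00 = 4.7487.
Q_H = COP_HP · W = 4.7487 × 100 = 475 kJ.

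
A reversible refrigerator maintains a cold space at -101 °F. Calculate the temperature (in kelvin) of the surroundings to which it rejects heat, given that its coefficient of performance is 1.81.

T_C = -101 °F → (-101 − 32) × 5/9 = -73.89 °C = 199.26 K.
COP_R = T_C/(T_H − T_C) ⇒ T_H = T_C·(1 + 1/COP_R) = 199.26 × (1 + 1/1.81) = 309 K.

T_H ≈ 309 K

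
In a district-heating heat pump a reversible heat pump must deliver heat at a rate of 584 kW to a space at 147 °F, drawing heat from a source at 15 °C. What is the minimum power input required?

T_H = 147 °F → (147 − 32) × 5/9 = 63.89 °C = 337.04 K.
T_C = 15 °C → 15 + 273.15 = 288.15 K.
The Carnot heat-pump COP is COP_HP = T_H/(T_H − T_C) = 337.04/48.89 = 6.8940.
W = Q_H/COP_HP = 584/6.8940 = 84.7 kW.

Ẇ_in ≈ 84.7 kW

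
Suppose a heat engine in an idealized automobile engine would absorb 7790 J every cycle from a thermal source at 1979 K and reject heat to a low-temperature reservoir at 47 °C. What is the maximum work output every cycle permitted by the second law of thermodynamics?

W_max ≈ 6530 J

T_C = 47 °C → 47 + 273.15 = 320.15 K.
No engine can exceed the Carnot limit: η_max = 1 − T_C/T_H = 1 − 320.15/1979.00 = 0.8382.
W_max = η_max · Q_H = 0.8382 × 7790 = 6530 J.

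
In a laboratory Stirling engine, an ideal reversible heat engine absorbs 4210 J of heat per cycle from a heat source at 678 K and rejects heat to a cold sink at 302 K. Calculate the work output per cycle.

W ≈ 2335 J

The Carnot efficiency is η = 1 − T_C/T_H = 1 − 302.00/678.00 = 0.5546.
W = η·Q_H = 0.5546 × 4210 = 2335 J.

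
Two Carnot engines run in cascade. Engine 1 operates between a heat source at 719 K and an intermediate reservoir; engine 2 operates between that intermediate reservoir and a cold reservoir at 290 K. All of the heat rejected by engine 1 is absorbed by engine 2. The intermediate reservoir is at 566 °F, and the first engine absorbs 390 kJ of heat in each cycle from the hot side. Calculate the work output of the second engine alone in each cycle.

T_m = 566 °F → (566 − 32) × 5/9 = 296.67 °C = 569.82 K.
Heat entering the second stage: Q_m = Q_H·(T_m/T_H) = 390 × 569.82/719.00 = 309 kJ.
Second-stage efficiency η₂ = 1 − T_C/T_m = 1 − 290.00/569.82 = 0.4911, so W₂ = η₂·Q_m = 152 kJ.

W₂ ≈ 152 kJ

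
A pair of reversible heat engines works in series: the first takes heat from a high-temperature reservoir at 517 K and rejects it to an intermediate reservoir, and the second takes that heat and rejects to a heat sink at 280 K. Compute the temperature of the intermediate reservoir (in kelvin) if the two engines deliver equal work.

T_m ≈ 398 K

For reversible stages Q_m = Q_H·(T_m/T_H). Setting W₁ = Q_H(1 − T_m/T_H) equal to W₂ = Q_m(1 − T_C/T_m) = Q_H·(T_m − T_C)/T_H gives T_H − T_m = T_m − T_C, so T_m = (T_H + T_C)/2 = (517.00 + 280.00)/2 = 398 K.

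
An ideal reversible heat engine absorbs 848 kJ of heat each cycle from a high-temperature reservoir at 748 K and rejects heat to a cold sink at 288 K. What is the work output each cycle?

The Carnot efficiency is η = 1 − T_C/T_H = 1 − 288.00/748.00 = 0.6150.
W = η·Q_H = 0.6150 × 848 = 521 kJ.

W ≈ 521 kJ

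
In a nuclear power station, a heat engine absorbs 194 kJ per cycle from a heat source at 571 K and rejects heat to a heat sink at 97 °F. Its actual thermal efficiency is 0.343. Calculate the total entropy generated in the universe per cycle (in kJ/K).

ΔS_univ ≈ 0.0724 kJ/K

T_C = 97 °F → (97 − 32) × 5/9 = 36.11 °C = 309.26 K.
W = η·Q_H = 0.343 × 194 = 66.54 kJ, so Q_C = Q_H − W = 127.5 kJ.
Reservoir entropy changes: ΔS_H = −Q_H/T_H = −194/571.00 = -0.3398 kJ/K and ΔS_C = +Q_C/T_C = 127.5/309.26 = 0.4121 kJ/K.
ΔS_univ = −Q_H/T_H + Q_C/T_C = 0.0724 kJ/K (> 0, since η = 0.343 < η_Carnot = 0.458).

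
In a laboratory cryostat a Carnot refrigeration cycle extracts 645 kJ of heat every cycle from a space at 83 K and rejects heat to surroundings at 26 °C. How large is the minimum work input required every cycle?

W_in ≈ 1680 kJ

T_H = 26 °C → 26 + 273.15 = 299.15 K.
Carnot COP: COP_R = T_C/(T_H − T_C) = 83.00/216.15 = 0.3840.
W = Q_C/COP_R = 645/0.3840 = 1680 kJ.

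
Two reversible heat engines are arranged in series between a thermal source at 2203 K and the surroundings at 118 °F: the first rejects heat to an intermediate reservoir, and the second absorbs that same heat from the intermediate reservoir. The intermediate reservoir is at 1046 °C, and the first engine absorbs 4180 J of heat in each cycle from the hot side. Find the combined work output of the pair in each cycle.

W_total ≈ 3570 J

T_C = 118 °F → (118 − 32) × 5/9 = 47.78 °C = 320.93 K.
Two reversible stages in series are equivalent to a single Carnot engine between T_H and T_C, so η_total = 1 − T_C/T_H = 1 − 320.93/2203.00 = 0.8543.
W_total = η_total · Q_H = 0.8543 × 4180 = 3570 J.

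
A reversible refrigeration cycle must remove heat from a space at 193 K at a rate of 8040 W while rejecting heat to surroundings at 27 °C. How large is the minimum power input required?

Ẇ_in ≈ 4464 W

T_H = 27 °C → 27 + 273.15 = 300.15 K.
COP_R = T_C/(T_H − T_C) = 193.00/107.15 = 1.8012.
W = Q_C/COP_R = 8040/1.8012 = 4464 W.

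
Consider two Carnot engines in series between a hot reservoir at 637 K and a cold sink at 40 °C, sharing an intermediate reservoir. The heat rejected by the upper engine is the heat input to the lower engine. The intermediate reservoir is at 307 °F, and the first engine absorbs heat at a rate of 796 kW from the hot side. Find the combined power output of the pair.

Ẇ_total ≈ 405 kW

T_C = 40 °C → 40 + 273.15 = 313.15 K.
Two reversible stages in series are equivalent to a single Carnot engine between T_H and T_C, so η_total = 1 − T_C/T_H = 1 − 313.15/637.00 = 0.5084.
W_total = η_total · Q_H = 0.5084 × 796 = 405 kW.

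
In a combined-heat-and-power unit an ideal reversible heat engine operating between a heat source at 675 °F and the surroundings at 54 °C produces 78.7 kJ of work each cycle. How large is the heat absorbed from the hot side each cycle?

Q_H ≈ 164 kJ

T_H = 675 °F → (675 − 32) × 5/9 = 357.22 °C = 630.37 K.
T_C = 54 °C → 54 + 273.15 = 327.15 K.
Since the cycle is reversible, η = 1 − T_C/T_H = 1 − 327.15/630.37 = 0.4810.
Q_H = W/η = 78.7/0.4810 = 164 kJ.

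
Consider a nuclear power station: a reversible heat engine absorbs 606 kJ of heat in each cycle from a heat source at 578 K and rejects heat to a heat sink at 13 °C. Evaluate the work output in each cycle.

W ≈ 306 kJ

T_C = 13 °C → 13 + 273.15 = 286.15 K.
The Carnot efficiency is η = 1 − T_C/T_H = 1 − 286.15/578.00 = 0.5049.
W = η·Q_H = 0.5049 × 606 = 306 kJ.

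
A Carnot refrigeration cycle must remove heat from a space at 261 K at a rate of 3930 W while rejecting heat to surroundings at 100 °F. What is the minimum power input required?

Ẇ_in ≈ 752 W

T_H = 100 °F → (100 − 32) × 5/9 = 37.78 °C = 310.93 K.
Carnot COP: COP_R = T_C/(T_H − T_C) = 261.00/49.93 = 5.2276.
W = Q_C/COP_R = 3930/5.2276 = 752 W.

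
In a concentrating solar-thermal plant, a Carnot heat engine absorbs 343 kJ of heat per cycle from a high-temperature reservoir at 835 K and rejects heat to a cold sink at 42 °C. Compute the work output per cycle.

T_C = 42 °C → 42 + 273.15 = 315.15 K.
The Carnot efficiency is η = 1 − T_C/T_H = 1 − 315.15/835.00 = 0.6226.
W = η·Q_H = 0.6226 × 343 = 213.5 kJ.

W ≈ 213.5 kJ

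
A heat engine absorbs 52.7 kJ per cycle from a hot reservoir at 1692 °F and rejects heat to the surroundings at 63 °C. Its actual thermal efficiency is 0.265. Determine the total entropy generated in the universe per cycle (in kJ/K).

ΔS_univ ≈ 0.0711 kJ/K

T_H = 1692 °F → (1692 − 32) × 5/9 = 922.22 °C = 1195.37 K.
T_C = 63 °C → 63 + 273.15 = 336.15 K.
W = η·Q_H = 0.265 × 52.7 = 13.97 kJ, so Q_C = Q_H − W = 38.73 kJ.
Reservoir entropy changes: ΔS_H = −Q_H/T_H = −52.7/1195.37 = -0.04409 kJ/K and ΔS_C = +Q_C/T_C = 38.73/336.15 = 0.1152 kJ/K.
ΔS_univ = −Q_H/T_H + Q_C/T_C = 0.0711 kJ/K (> 0, since η = 0.265 < η_Carnot = 0.719).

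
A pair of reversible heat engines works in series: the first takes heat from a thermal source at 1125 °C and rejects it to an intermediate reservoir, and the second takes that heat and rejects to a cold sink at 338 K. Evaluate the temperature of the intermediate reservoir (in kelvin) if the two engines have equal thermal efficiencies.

T_H = 1125 °C → 1125 + 273.15 = 1398.15 K.
Equal efficiencies require 1 − T_m/T_H = 1 − T_C/T_m, i.e. T_m/T_H = T_C/T_m, so T_m = √(T_H·T_C) = √(1398.15 × 338.00) = 687 K.

T_m ≈ 687 K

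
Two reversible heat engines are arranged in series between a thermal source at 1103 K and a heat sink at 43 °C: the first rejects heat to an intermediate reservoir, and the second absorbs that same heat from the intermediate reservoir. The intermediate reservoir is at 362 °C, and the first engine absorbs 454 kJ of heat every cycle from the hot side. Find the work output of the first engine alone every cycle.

T_C = 43 °C → 43 + 273.15 = 316.15 K.
T_m = 362 °C → 362 + 273.15 = 635.15 K.
First-stage efficiency η₁ = 1 − T_m/T_H = 1 − 635.15/1103.00 = 0.4242.
W₁ = η₁·Q_H = 0.4242 × 454 = 192.6 kJ.

W₁ ≈ 192.6 kJ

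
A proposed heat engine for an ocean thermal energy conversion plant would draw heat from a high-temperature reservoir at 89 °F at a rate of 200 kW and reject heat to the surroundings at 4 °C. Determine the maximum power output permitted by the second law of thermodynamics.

T_H = 89 °F → (89 − 32) × 5/9 = 31.67 °C = 304.82 K.
T_C = 4 °C → 4 + 273.15 = 277.15 K.
By the Carnot theorem, η_max = 1 − T_C/T_H = 1 − 277.15/304.82 = 0.0908.
W_max = η_max · Q_H = 0.0908 × 200 = 18.2 kW.

Ẇ_max ≈ 18.2 kW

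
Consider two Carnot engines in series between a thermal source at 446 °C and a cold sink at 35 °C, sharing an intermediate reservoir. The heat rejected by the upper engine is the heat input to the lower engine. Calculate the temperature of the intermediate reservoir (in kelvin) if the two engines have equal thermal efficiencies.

T_m ≈ 471 K

T_H = 446 °C → 446 + 273.15 = 719.15 K.
T_C = 35 °C → 35 + 273.15 = 308.15 K.
Equal efficiencies require 1 − T_m/T_H = 1 − T_C/T_m, i.e. T_m/T_H = T_C/T_m, so T_m = √(T_H·T_C) = √(719.15 × 308.15) = 471 K.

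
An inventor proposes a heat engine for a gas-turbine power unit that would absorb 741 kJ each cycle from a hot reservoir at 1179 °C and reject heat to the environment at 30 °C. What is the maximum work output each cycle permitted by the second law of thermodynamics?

W_max ≈ 586 kJ

T_H = 1179 °C → 1179 + 273.15 = 1452.15 K.
T_C = 30 °C → 30 + 273.15 = 303.15 K.
By the Carnot theorem, η_max = 1 − T_C/T_H = 1 − 303.15/1452.15 = 0.7912.
W_max = η_max · Q_H = 0.7912 × 741 = 586 kJ.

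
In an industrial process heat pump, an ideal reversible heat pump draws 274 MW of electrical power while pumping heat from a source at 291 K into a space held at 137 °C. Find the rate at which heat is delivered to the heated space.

Q̇_H ≈ 943 MW

T_H = 137 °C → 137 + 273.15 = 410.15 K.
For a reversible heat pump, COP_HP = T_H/(T_H − T_C) = 410.15/119.15 = 3.4423.
Q_H = COP_HP · W = 3.4423 × 274 = 943 MW.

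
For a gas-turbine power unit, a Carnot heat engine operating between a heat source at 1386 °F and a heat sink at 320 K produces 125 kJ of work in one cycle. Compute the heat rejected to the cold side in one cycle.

T_H = 1386 °F → (1386 − 32) × 5/9 = 752.22 °C = 1025.37 K.
Since the cycle is reversible, η = 1 − T_C/T_H = 1 − 320.00/1025.37 = 0.6879.
Since Q_C/Q_H = T_C/T_H and Q_H = W/η, Q_C = W·T_C/(T_H − T_C) = 125 × 320.00/705.37 = 56.71 kJ.

Q_C ≈ 56.71 kJ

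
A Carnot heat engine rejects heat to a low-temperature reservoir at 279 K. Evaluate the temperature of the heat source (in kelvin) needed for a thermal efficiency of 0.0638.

T_H ≈ 298 K

From η = 1 − T_C/T_H, solving for T_H gives T_H = T_C/(1 − η) = 279.00/(1 − 0.0638) = 298 K.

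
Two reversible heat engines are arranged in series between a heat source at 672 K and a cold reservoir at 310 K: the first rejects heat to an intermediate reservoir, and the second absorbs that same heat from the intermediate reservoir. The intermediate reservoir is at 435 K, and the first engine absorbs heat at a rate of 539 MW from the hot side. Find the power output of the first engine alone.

First-stage efficiency η₁ = 1 − T_m/T_H = 1 − 435.00/672.00 = 0.3527.
W₁ = η₁·Q_H = 0.3527 × 539 = 190 MW.

Ẇ₁ ≈ 190 MW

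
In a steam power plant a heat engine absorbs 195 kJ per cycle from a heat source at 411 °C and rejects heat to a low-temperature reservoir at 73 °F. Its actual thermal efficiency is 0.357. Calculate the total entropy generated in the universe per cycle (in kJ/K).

ΔS_univ ≈ 0.1387 kJ/K

T_H = 411 °C → 411 + 273.15 = 684.15 K.
T_C = 73 °F → (73 − 32) × 5/9 = 22.78 °C = 295.93 K.
W = η·Q_H = 0.357 × 195 = 69.61 kJ, so Q_C = Q_H − W = 125.4 kJ.
Reservoir entropy changes: ΔS_H = −Q_H/T_H = −195/684.15 = -0.2850 kJ/K and ΔS_C = +Q_C/T_C = 125.4/295.93 = 0.4237 kJ/K.
ΔS_univ = −Q_H/T_H + Q_C/T_C = 0.1387 kJ/K (> 0, since η = 0.357 < η_Carnot = 0.567).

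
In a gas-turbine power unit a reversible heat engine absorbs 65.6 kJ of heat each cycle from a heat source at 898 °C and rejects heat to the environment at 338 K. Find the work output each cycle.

T_H = 898 °C → 898 + 273.15 = 1171.15 K.
Carnot efficiency: η = 1 − T_C/T_H = 1 − 338.00/1171.15 = 0.7114.
W = η·Q_H = 0.7114 × 65.6 = 46.7 kJ.

W ≈ 46.7 kJ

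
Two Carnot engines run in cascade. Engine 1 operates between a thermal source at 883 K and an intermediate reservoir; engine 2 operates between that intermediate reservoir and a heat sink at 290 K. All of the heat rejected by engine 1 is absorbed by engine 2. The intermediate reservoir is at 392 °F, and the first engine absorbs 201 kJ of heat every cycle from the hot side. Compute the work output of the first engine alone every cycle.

T_m = 392 °F → (392 − 32) × 5/9 = 200.00 °C = 473.15 K.
First-stage efficiency η₁ = 1 − T_m/T_H = 1 − 473.15/883.00 = 0.4642.
W₁ = η₁·Q_H = 0.4642 × 201 = 93.3 kJ.

W₁ ≈ 93.3 kJ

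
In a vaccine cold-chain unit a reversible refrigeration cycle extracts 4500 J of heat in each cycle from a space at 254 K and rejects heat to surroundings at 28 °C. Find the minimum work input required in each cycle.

W_in ≈ 835 J

T_H = 28 °C → 28 + 273.15 = 301.15 K.
For a reversible refrigerator, COP_R = T_C/(T_H − T_C) = 254.00/47.15 = 5.3871.
W = Q_C/COP_R = 4500/5.3871 = 835 J.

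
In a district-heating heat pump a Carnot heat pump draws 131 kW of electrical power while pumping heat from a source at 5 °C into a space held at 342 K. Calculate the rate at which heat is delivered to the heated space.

T_C = 5 °C → 5 + 273.15 = 278.15 K.
The Carnot heat-pump COP is COP_HP = T_H/(T_H − T_C) = 342.00/63.85 = 5.3563.
Q_H = COP_HP · W = 5.3563 × 131 = 702 kW.

Q̇_H ≈ 702 kW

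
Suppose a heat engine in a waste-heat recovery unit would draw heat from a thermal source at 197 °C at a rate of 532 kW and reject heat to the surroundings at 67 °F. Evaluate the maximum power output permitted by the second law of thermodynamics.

T_H = 197 °C → 197 + 273.15 = 470.15 K.
T_C = 67 °F → (67 − 32) × 5/9 = 19.44 °C = 292.59 K.
The second-law ceiling is the Carnot efficiency, η_max = 1 − T_C/T_H = 1 − 292.59/470.15 = 0.3777.
W_max = η_max · Q_H = 0.3777 × 532 = 201 kW.

Ẇ_max ≈ 201 kW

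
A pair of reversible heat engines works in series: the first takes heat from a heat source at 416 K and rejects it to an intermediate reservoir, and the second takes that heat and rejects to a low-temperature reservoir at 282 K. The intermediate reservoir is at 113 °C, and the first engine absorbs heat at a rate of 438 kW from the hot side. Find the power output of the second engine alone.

Ẇ₂ ≈ 110 kW

T_m = 113 °C → 113 + 273.15 = 386.15 K.
Heat entering the second stage: Q_m = Q_H·(T_m/T_H) = 438 × 386.15/416.00 = 407 kW.
Second-stage efficiency η₂ = 1 − T_C/T_m = 1 − 282.00/386.15 = 0.2697, so W₂ = η₂·Q_m = 110 kW.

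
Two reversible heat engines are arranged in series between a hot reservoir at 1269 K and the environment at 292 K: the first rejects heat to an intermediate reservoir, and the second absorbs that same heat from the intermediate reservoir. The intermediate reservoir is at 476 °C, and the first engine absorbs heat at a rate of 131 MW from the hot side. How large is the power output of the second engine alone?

T_m = 476 °C → 476 + 273.15 = 749.15 K.
Heat entering the second stage: Q_m = Q_H·(T_m/T_H) = 131 × 749.15/1269.00 = 77.3 MW.
Second-stage efficiency η₂ = 1 − T_C/T_m = 1 − 292.00/749.15 = 0.6102, so W₂ = η₂·Q_m = 47.2 MW.

Ẇ₂ ≈ 47.2 MW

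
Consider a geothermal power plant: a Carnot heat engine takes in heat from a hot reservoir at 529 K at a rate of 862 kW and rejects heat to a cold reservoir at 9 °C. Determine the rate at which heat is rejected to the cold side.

T_C = 9 °C → 9 + 273.15 = 282.15 K.
Since the cycle is reversible, η = 1 − T_C/T_H = 1 − 282.15/529.00 = 0.4666.
For a reversible cycle Q_C/Q_H = T_C/T_H, so Q_C = 862 × 282.15/529.00 = 460 kW.

Q̇_C ≈ 460 kW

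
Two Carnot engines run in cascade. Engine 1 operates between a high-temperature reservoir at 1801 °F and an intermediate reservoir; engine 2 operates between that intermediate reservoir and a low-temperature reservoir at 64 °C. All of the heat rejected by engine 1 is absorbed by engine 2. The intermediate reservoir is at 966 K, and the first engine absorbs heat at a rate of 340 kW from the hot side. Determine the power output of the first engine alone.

T_H = 1801 °F → (1801 − 32) × 5/9 = 982.78 °C = 1255.93 K.
T_C = 64 °C → 64 + 273.15 = 337.15 K.
First-stage efficiency η₁ = 1 − T_m/T_H = 1 − 966.00/1255.93 = 0.2308.
W₁ = η₁·Q_H = 0.2308 × 340 = 78.5 kW.

Ẇ₁ ≈ 78.5 kW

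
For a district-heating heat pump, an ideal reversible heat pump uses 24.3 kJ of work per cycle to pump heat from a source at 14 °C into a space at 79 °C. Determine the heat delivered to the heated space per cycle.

Q_H ≈ 132 kJ

T_H = 79 °C → 79 + 273.15 = 352.15 K.
T_C = 14 °C → 14 + 273.15 = 287.15 K.
Reversible heating COP: COP_HP = T_H/(T_H − T_C) = 352.15/65.00 = 5.4177.
Q_H = COP_HP · W = 5.4177 × 24.3 = 132 kJ.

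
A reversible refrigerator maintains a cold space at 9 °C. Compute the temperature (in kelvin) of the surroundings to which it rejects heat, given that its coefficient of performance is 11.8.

T_C = 9 °C → 9 + 273.15 = 282.15 K.
COP_R = T_C/(T_H − T_C) ⇒ T_H = T_C·(1 + 1/COP_R) = 282.15 × (1 + 1/11.8) = 306 K.

T_H ≈ 306 K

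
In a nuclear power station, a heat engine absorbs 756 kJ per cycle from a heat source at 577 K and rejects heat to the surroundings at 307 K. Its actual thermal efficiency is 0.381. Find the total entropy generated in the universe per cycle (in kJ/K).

W = η·Q_H = 0.381 × 756 = 288.0 kJ, so Q_C = Q_H − W = 468.0 kJ.
Entropy balance on the reservoirs: −Q_H/T_H = -1.310 kJ/K, +Q_C/T_C = 1.524 kJ/K.
ΔS_univ = −Q_H/T_H + Q_C/T_C = 0.2141 kJ/K (> 0, since η = 0.381 < η_Carnot = 0.468).

ΔS_univ ≈ 0.2141 kJ/K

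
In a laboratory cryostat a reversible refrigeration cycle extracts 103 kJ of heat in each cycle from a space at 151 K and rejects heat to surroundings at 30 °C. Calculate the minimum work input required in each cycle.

W_in ≈ 104 kJ

T_H = 30 °C → 30 + 273.15 = 303.15 K.
Carnot COP: COP_R = T_C/(T_H − T_C) = 151.00/152.15 = 0.9924.
W = Q_C/COP_R = 103/0.9924 = 104 kJ.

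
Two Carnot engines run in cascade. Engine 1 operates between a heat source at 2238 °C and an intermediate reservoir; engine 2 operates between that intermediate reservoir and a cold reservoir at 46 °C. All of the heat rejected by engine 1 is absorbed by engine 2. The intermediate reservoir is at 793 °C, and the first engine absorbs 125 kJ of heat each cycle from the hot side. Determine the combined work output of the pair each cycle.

W_total ≈ 109.1 kJ

T_H = 2238 °C → 2238 + 273.15 = 2511.15 K.
T_C = 46 °C → 46 + 273.15 = 319.15 K.
Two reversible stages in series are equivalent to a single Carnot engine between T_H and T_C, so η_total = 1 − T_C/T_H = 1 − 319.15/2511.15 = 0.8729.
W_total = η_total · Q_H = 0.8729 × 125 = 109.1 kJ.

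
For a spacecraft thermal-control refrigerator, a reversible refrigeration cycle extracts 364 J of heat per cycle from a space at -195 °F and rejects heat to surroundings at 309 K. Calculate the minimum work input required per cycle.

T_C = -195 °F → (-195 − 32) × 5/9 = -126.11 °C = 147.04 K.
COP_R = T_C/(T_H − T_C) = 147.04/161.96 = 0.9079.
W = Q_C/COP_R = 364/0.9079 = 401 J.

W_in ≈ 401 J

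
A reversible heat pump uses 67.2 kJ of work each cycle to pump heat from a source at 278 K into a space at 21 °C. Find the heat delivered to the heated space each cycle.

T_H = 21 °C → 21 + 273.15 = 294.15 K.
Reversible heating COP: COP_HP = T_H/(T_H − T_C) = 294.15/16.15 = 18.2136.
Q_H = COP_HP · W = 18.2136 × 67.2 = 1220 kJ.

Q_H ≈ 1220 kJ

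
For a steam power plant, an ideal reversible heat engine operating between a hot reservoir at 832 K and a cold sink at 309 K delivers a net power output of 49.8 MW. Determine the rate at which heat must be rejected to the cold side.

Q̇_C ≈ 29.42 MW

The Carnot efficiency is η = 1 − T_C/T_H = 1 − 309.00/832.00 = 0.6286.
Since Q_C/Q_H = T_C/T_H and Q_H = W/η, Q_C = W·T_C/(T_H − T_C) = 49.8 × 309.00/523.00 = 29.42 MW.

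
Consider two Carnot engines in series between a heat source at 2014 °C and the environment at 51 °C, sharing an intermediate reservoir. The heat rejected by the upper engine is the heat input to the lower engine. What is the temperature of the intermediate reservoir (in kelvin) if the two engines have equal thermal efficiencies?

T_H = 2014 °C → 2014 + 273.15 = 2287.15 K.
T_C = 51 °C → 51 + 273.15 = 324.15 K.
Equal efficiencies require 1 − T_m/T_H = 1 − T_C/T_m, i.e. T_m/T_H = T_C/T_m, so T_m = √(T_H·T_C) = √(2287.15 × 324.15) = 861 K.

T_m ≈ 861 K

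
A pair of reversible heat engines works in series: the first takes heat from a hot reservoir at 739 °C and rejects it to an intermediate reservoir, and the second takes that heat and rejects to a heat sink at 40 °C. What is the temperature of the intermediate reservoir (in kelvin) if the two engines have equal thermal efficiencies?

T_m ≈ 563 K

T_H = 739 °C → 739 + 273.15 = 1012.15 K.
T_C = 40 °C → 40 + 273.15 = 313.15 K.
Equal efficiencies require 1 − T_m/T_H = 1 − T_C/T_m, i.e. T_m/T_H = T_C/T_m, so T_m = √(T_H·T_C) = √(1012.15 × 313.15) = 563 K.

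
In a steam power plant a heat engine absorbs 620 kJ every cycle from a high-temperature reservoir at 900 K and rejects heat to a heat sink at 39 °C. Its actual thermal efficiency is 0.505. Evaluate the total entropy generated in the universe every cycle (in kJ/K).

ΔS_univ ≈ 0.294 kJ/K

T_C = 39 °C → 39 + 273.15 = 312.15 K.
W = η·Q_H = 0.505 × 620 = 313.1 kJ, so Q_C = Q_H − W = 306.9 kJ.
Reservoir entropy changes: ΔS_H = −Q_H/T_H = −620/900.00 = -0.6889 kJ/K and ΔS_C = +Q_C/T_C = 306.9/312.15 = 0.9832 kJ/K.
ΔS_univ = −Q_H/T_H + Q_C/T_C = 0.294 kJ/K (> 0, since η = 0.505 < η_Carnot = 0.653).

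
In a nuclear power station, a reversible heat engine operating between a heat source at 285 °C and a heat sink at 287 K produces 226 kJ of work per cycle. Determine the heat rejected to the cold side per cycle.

Q_C ≈ 239 kJ

T_H = 285 °C → 285 + 273.15 = 558.15 K.
Carnot efficiency: η = 1 − T_C/T_H = 1 − 287.00/558.15 = 0.4858.
Since Q_C/Q_H = T_C/T_H and Q_H = W/η, Q_C = W·T_C/(T_H − T_C) = 226 × 287.00/271.15 = 239 kJ.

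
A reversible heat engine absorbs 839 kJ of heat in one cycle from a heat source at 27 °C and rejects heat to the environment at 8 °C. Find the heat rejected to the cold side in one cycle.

T_H = 27 °C → 27 + 273.15 = 300.15 K.
T_C = 8 °C → 8 + 273.15 = 281.15 K.
Since the cycle is reversible, η = 1 − T_C/T_H = 1 − 281.15/300.15 = 0.0633.
For a reversible cycle Q_C/Q_H = T_C/T_H, so Q_C = 839 × 281.15/300.15 = 786 kJ.

Q_C ≈ 786 kJ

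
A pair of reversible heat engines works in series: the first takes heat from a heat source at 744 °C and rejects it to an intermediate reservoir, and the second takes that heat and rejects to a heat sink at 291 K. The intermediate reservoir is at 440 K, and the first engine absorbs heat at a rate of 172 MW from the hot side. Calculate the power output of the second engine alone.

T_H = 744 °C → 744 + 273.15 = 1017.15 K.
Heat entering the second stage: Q_m = Q_H·(T_m/T_H) = 172 × 440.00/1017.15 = 74.4 MW.
Second-stage efficiency η₂ = 1 − T_C/T_m = 1 − 291.00/440.00 = 0.3386, so W₂ = η₂·Q_m = 25.2 MW.

Ẇ₂ ≈ 25.2 MW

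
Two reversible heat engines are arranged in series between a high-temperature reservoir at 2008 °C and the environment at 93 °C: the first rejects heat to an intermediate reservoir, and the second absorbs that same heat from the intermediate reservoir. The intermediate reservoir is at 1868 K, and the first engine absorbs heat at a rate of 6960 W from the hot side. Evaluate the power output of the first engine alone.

T_H = 2008 °C → 2008 + 273.15 = 2281.15 K.
T_C = 93 °C → 93 + 273.15 = 366.15 K.
First-stage efficiency η₁ = 1 − T_m/T_H = 1 − 1868.00/2281.15 = 0.1811.
W₁ = η₁·Q_H = 0.1811 × 6960 = 1261 W.

Ẇ₁ ≈ 1261 W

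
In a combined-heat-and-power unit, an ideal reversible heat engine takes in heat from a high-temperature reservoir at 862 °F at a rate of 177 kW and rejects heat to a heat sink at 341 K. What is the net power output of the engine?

Ẇ ≈ 94.80 kW

T_H = 862 °F → (862 − 32) × 5/9 = 461.11 °C = 734.26 K.
Carnot efficiency: η = 1 − T_C/T_H = 1 − 341.00/734.26 = 0.5356.
W = η·Q_H = 0.5356 × 177 = 94.80 kW.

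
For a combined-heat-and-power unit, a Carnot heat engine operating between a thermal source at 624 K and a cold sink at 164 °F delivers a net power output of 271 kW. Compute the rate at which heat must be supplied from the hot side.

T_C = 164 °F → (164 − 32) × 5/9 = 73.33 °C = 346.48 K.
The Carnot efficiency is η = 1 − T_C/T_H = 1 − 346.48/624.00 = 0.4447.
Q_H = W/η = 271/0.4447 = 609 kW.

Q̇_H ≈ 609 kW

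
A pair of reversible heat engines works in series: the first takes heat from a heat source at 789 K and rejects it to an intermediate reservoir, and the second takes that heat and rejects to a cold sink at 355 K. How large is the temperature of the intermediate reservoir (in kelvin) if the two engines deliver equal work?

For reversible stages Q_m = Q_H·(T_m/T_H). Setting W₁ = Q_H(1 − T_m/T_H) equal to W₂ = Q_m(1 − T_C/T_m) = Q_H·(T_m − T_C)/T_H gives T_H − T_m = T_m − T_C, so T_m = (T_H + T_C)/2 = (789.00 + 355.00)/2 = 572 K.

T_m ≈ 572 K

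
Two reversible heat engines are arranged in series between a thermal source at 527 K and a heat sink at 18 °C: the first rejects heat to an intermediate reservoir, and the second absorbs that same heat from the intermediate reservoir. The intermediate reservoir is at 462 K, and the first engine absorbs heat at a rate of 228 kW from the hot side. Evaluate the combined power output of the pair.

T_C = 18 °C → 18 + 273.15 = 291.15 K.
Two reversible stages in series are equivalent to a single Carnot engine between T_H and T_C, so η_total = 1 − T_C/T_H = 1 − 291.15/527.00 = 0.4475.
W_total = η_total · Q_H = 0.4475 × 228 = 102.0 kW.

Ẇ_total ≈ 102.0 kW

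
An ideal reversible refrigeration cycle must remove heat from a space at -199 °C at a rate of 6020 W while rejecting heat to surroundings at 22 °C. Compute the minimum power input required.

Ẇ_in ≈ 17940 W

T_H = 22 °C → 22 + 273.15 = 295.15 K.
T_C = -199 °C → -199 + 273.15 = 74.15 K.
COP_R = T_C/(T_H − T_C) = 74.15/221.00 = 0.3355.
W = Q_C/COP_R = 6020/0.3355 = 17940 W.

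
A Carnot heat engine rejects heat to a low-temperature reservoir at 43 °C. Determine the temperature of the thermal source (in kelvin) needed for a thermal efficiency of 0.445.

T_H ≈ 570 K

T_C = 43 °C → 43 + 273.15 = 316.15 K.
From η = 1 − T_C/T_H, solving for T_H gives T_H = T_C/(1 − η) = 316.15/(1 − 0.445) = 570 K.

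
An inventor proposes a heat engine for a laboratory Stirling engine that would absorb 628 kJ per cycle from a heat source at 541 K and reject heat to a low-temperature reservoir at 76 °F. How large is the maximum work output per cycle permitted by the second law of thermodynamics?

T_C = 76 °F → (76 − 32) × 5/9 = 24.44 °C = 297.59 K.
The second-law ceiling is the Carnot efficiency, η_max = 1 − T_C/T_H = 1 − 297.59/541.00 = 0.4499.
W_max = η_max · Q_H = 0.4499 × 628 = 283 kJ.

W_max ≈ 283 kJ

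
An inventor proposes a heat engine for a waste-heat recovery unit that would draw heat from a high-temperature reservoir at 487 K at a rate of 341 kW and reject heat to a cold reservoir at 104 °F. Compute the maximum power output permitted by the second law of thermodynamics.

Ẇ_max ≈ 122 kW

T_C = 104 °F → (104 − 32) × 5/9 = 40.00 °C = 313.15 K.
By the Carnot theorem, η_max = 1 − T_C/T_H = 1 − 313.15/487.00 = 0.3570.
W_max = η_max · Q_H = 0.3570 × 341 = 122 kW.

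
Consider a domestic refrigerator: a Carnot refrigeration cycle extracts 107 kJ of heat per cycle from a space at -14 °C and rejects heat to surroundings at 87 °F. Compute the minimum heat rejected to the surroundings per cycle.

Q_H ≈ 125 kJ

T_H = 87 °F → (87 − 32) × 5/9 = 30.56 °C = 303.71 K.
T_C = -14 °C → -14 + 273.15 = 259.15 K.
For a reversible cycle Q_H/Q_C = T_H/T_C, so Q_H = Q_C·T_H/T_C = 107 × 303.71/259.15 = 125 kJ.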